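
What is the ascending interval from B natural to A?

The letter names run B→A, a span of 6 letter steps, so the interval is some kind of seventh.
B to A is 10 semitones. A major seventh is 11, so 10 makes it minor.

minor seventh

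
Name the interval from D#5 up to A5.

Counting letters D–E–F–G–A gives a fifth.
D#→A = 6 semitones, 1 narrower than the perfect fifth (7), so diminished.

diminished fifth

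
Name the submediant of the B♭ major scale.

G

Degree 6 takes the letter 5 steps above B, which is G.
In major, degree 6 sits 9 semitones above the tonic. Bb + 9 semitones is pitch class 7, spelled on G as G.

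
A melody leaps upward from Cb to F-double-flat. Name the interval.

diminished fourth

Counting letters C–D–E–F gives a fourth.
Cb→Fbb = 4 semitones, 1 narrower than the perfect fourth (5), so diminished.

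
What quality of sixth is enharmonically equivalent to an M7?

doubly augmented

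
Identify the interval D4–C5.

The letter names run D→C, a span of 6 letter steps, so the interval is some kind of seventh.
D to C is 10 semitones. A major seventh is 11, so 10 makes it minor.

minor seventh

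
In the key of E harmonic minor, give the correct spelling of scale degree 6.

The E harmonic minor scale runs E F# G A B C D#.
Degree 6 is C.

C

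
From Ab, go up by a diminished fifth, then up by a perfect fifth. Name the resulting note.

Bbb

A diminished fifth up from Ab is Ebb (letter E, 6 semitones up).
A perfect fifth up from Ebb is Bbb (letter B, 7 semitones up).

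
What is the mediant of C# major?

E#

The C# major scale runs C# D# E# F# G# A# B#.
Degree 3 is E#.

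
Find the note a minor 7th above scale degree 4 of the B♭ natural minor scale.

Db

Scale degree 4 of Bb natural minor is Eb.
A minor seventh (10 semitones) above Eb lands on the letter D, giving Db.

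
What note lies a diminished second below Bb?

A#

B down a major second is A, so the target letter is A.
From Bb, a diminished second is 0 semitones down: A#.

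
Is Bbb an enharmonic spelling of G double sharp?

Bbb = pitch class 9 and G## = pitch class 9 — the same pitch class, so they are enharmonic equivalents.

Yes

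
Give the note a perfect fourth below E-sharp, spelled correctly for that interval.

B#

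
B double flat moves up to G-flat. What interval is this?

Counting letters B–C–D–E–F–G gives a sixth.
Bbb→Gb = 9 semitones, exactly the major sixth.

major sixth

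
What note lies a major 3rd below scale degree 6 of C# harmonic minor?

Scale degree 6 of C# harmonic minor is A.
A major third (4 semitones) below A lands on the letter F, giving F.

F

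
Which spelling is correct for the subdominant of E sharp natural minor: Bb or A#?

Each scale degree takes a distinct letter name. Degree 4 of a scale on E must use the letter A.
A# and Bb are enharmonically the same pitch, but only A# uses the letter A, so it is the correct spelling here.

A#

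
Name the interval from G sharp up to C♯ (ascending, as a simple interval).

Counting letters G–A–B–C gives a fourth.
G#→C# = 5 semitones, exactly the perfect fourth.

perfect fourth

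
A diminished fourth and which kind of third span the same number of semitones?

A diminished fourth spans 4 semitones.
A third spanning 4 semitones is major (the major third is 4).

major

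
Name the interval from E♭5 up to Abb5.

diminished fourth

The letter names run E→A, a span of 3 letter steps, so the interval is some kind of fourth.
Eb to Abb is 4 semitones. A perfect fourth is 5, so 4 makes it diminished.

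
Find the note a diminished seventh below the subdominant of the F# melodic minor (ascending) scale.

C##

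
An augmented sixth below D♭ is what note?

Fbb

D down a major sixth is F, so the target letter is F.
From Db, an augmented sixth is 10 semitones down: Fbb.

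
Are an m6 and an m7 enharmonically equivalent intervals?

A minor sixth spans 8 semitones; a minor seventh spans 10.
The spans differ, so they are not enharmonic equivalents.

No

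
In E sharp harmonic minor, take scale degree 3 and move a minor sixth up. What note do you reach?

E

Scale degree 3 of E# harmonic minor is G#.
A minor sixth (8 semitones) above G# lands on the letter E, giving E.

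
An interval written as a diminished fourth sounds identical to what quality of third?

A diminished fourth spans 4 semitones.
A third spanning 4 semitones is major (the major third is 4).

major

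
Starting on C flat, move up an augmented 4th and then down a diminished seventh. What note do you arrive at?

G#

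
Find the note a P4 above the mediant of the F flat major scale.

Db

The mediant of Fb major is Ab.
A perfect fourth (5 semitones) above Ab lands on the letter D, giving Db.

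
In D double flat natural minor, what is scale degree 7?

Degree 7 takes the letter 6 steps above D, which is C.
In natural minor, degree 7 sits 10 semitones above the tonic. Dbb + 10 semitones is pitch class 10, spelled on C as Cbb.

Cbb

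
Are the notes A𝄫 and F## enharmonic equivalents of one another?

Yes

Abb is pitch class 7; F## is pitch class 7.
All spellings map to pitch class 7, so they are enharmonically equivalent.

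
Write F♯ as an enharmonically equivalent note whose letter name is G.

Plain G sits 1 semitone above F#, so on the letter G the same pitch needs a flat: Gb.

Gb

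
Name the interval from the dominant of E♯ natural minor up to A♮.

The dominant of E# natural minor is B#.
B# up to A: letters B→A make it a seventh; 9 semitones makes it diminished.

diminished seventh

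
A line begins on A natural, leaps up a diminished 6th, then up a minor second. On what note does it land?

Gbb

A diminished sixth up from A is Fb (letter F, 7 semitones up).
A minor second up from Fb is Gbb (letter G, 1 semitone up).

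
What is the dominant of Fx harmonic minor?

C##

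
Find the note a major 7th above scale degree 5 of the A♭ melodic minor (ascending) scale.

Scale degree 5 of Ab melodic minor (ascending) is Eb.
A major seventh (11 semitones) above Eb lands on the letter D, giving D.

D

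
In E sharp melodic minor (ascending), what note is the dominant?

Degree 5 takes the letter 4 steps above E, which is B.
In melodic minor (ascending), degree 5 sits 7 semitones above the tonic. E# + 7 semitones is pitch class 0, spelled on B as B#.

B#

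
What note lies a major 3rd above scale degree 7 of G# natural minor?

Scale degree 7 of G# natural minor is F#.
A major third (4 semitones) above F# lands on the letter A, giving A#.

A#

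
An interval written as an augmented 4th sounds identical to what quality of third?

An augmented fourth spans 6 semitones.
A third spanning 6 semitones is doubly augmented (the major third is 4).

doubly augmented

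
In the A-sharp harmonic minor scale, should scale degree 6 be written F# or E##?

Each scale degree takes a distinct letter name. Degree 6 of a scale on A must use the letter F.
F# and E## are enharmonically the same pitch, but only F# uses the letter F, so it is the correct spelling here.

F#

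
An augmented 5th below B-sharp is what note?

E

B down a perfect fifth is E, so the target letter is E.
From B#, an augmented fifth is 8 semitones down: E.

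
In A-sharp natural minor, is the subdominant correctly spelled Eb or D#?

D#

Each scale degree takes a distinct letter name. Degree 4 of a scale on A must use the letter D.
D# and Eb are enharmonically the same pitch, but only D# uses the letter D, so it is the correct spelling here.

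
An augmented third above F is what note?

A#

F up a major third is A, so the target letter is A.
From F, an augmented third is 5 semitones up: A#.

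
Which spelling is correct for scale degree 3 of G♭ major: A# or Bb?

Bb

Each scale degree takes a distinct letter name. Degree 3 of a scale on G must use the letter B.
Bb and A# are enharmonically the same pitch, but only Bb uses the letter B, so it is the correct spelling here.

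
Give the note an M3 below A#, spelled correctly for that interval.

A down a major third is F, so the target letter is F.
From A#, a major third is 4 semitones down: F#.

F#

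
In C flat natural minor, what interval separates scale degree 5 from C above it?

augmented fourth

Scale degree 5 of Cb natural minor is Gb.
Gb up to C: letters G→C make it a fourth; 6 semitones makes it augmented.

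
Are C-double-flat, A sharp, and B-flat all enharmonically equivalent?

Yes

Cbb is pitch class 10; A# is pitch class 10; Bb is pitch class 10.
All spellings map to pitch class 10, so they are enharmonically equivalent.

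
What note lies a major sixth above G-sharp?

E#

A sixth above G lands on the letter E.
A major sixth spans 9 semitones, so G# moves to pitch class 5. On the letter E that is E#.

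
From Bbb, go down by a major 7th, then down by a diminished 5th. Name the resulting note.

Fb

A major seventh down from Bbb is Cbb (letter C, 11 semitones down).
A diminished fifth down from Cbb is Fb (letter F, 6 semitones down).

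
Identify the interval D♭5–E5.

augmented second

The letter names run D→E, a span of 1 letter step, so the interval is some kind of second.
Db to E is 3 semitones. A major second is 2, so 3 makes it augmented.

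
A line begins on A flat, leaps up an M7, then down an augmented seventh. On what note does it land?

A major seventh up from Ab is G (letter G, 11 semitones up).
An augmented seventh down from G is Abb (letter A, 12 semitones down).

Abb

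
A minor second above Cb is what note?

Dbb

A second above C lands on the letter D.
A minor second spans 1 semitone, so Cb moves to pitch class 0. On the letter D that is Dbb.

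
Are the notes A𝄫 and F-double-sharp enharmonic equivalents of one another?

Yes

Abb = pitch class 7 and F## = pitch class 7 — the same pitch class, so they are enharmonic equivalents.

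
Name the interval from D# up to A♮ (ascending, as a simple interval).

The letter names run D→A, a span of 4 letter steps, so the interval is some kind of fifth.
D# to A is 6 semitones. A perfect fifth is 7, so 6 makes it diminished.

diminished fifth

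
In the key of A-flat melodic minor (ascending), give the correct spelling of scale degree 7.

G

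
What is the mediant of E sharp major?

G##

Degree 3 takes the letter 2 steps above E, which is G.
In major, degree 3 sits 4 semitones above the tonic. E# + 4 semitones is pitch class 9, spelled on G as G##.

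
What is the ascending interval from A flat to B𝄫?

The letter names run A→B, a span of 1 letter step, so the interval is some kind of second.
Ab to Bbb is 1 semitone. A major second is 2, so 1 makes it minor.

minor second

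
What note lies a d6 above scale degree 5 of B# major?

D

Scale degree 5 of B# major is F##.
A diminished sixth (7 semitones) above F## lands on the letter D, giving D.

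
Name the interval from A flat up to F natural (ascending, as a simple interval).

major sixth

Counting letters A–B–C–D–E–F gives a sixth.
Ab→F = 9 semitones, exactly the major sixth.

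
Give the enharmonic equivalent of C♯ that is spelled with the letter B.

C# is pitch class 1. The letter B alone is pitch class 11.
To reach pitch class 1 from B requires an offset of +2 semitones, i.e. double sharp: B##.

B##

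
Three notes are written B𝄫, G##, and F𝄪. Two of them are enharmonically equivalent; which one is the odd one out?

F##

In 12-tone equal temperament, enharmonic equivalents share a pitch class. Bbb is pitch class 9; G## is pitch class 9; F## is pitch class 7.
Bbb and G## share pitch class 9, while F## is pitch class 7.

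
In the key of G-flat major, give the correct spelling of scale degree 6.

The Gb major scale runs Gb Ab Bb Cb Db Eb F.
Degree 6 is Eb.

Eb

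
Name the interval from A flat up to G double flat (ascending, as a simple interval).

diminished seventh

The letter names run A→G, a span of 6 letter steps, so the interval is some kind of seventh.
Ab to Gbb is 9 semitones. A major seventh is 11, so 9 makes it diminished.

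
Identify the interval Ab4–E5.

augmented fifth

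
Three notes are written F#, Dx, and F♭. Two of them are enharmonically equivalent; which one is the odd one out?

F#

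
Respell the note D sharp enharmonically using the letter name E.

D# is pitch class 3. The letter E alone is pitch class 4.
To reach pitch class 3 from E requires an offset of -1 semitone, i.e. flat: Eb.

Eb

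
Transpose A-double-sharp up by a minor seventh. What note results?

A up a major seventh is G#, so the target letter is G.
From A##, a minor seventh is 10 semitones up: G##.

G##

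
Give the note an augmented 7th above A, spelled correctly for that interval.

A seventh above A lands on the letter G.
An augmented seventh spans 12 semitones, so A moves to pitch class 9. On the letter G that is G##.

G##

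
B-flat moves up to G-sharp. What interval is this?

Counting letters B–C–D–E–F–G gives a sixth.
Bb→G# = 10 semitones, 1 wider than the major sixth (9), so augmented.

augmented sixth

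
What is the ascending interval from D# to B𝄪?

augmented sixth

Counting letters D–E–F–G–A–B gives a sixth.
D#→B## = 10 semitones, 1 wider than the major sixth (9), so augmented.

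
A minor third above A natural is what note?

C

A third above A lands on the letter C.
A minor third spans 3 semitones, so A moves to pitch class 0. On the letter C that is C.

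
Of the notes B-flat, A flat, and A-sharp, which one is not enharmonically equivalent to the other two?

Ab

In 12-tone equal temperament, enharmonic equivalents share a pitch class. Bb is pitch class 10; Ab is pitch class 8; A# is pitch class 10.
Bb and A# share pitch class 10, while Ab is pitch class 8.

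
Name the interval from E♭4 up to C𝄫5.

The letter names run E→C, a span of 5 letter steps, so the interval is some kind of sixth.
Eb to Cbb is 7 semitones. A major sixth is 9, so 7 makes it diminished.

diminished sixth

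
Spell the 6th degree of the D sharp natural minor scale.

The D# natural minor scale runs D# E# F# G# A# B C#.
Degree 6 is B.

B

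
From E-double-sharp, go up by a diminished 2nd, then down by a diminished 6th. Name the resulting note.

A diminished second up from E## is F# (letter F, 0 semitones up).
A diminished sixth down from F# is A## (letter A, 7 semitones down).

A##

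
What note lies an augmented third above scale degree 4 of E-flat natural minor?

Scale degree 4 of Eb natural minor is Ab.
An augmented third (5 semitones) above Ab lands on the letter C, giving C#.

C#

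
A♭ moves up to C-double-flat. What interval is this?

diminished third

The letter names run A→C, a span of 2 letter steps, so the interval is some kind of third.
Ab to Cbb is 2 semitones. A major third is 4, so 2 makes it diminished.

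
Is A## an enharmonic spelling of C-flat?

A## = pitch class 11 and Cb = pitch class 11 — the same pitch class, so they are enharmonic equivalents.

Yes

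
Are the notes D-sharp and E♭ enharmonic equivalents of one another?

Yes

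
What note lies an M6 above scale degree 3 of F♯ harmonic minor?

Scale degree 3 of F# harmonic minor is A.
A major sixth (9 semitones) above A lands on the letter F, giving F#.

F#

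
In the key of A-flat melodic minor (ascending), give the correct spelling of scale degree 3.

Cb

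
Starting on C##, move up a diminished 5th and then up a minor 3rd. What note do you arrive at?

B

A diminished fifth up from C## is G# (letter G, 6 semitones up).
A minor third up from G# is B (letter B, 3 semitones up).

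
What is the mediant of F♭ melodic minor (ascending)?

Abb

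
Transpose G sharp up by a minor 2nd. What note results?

A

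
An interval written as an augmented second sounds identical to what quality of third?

minor

An augmented second spans 3 semitones.
A third spanning 3 semitones is minor (the major third is 4).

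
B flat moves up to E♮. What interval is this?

The letter names run B→E, a span of 3 letter steps, so the interval is some kind of fourth.
Bb to E is 6 semitones. A perfect fourth is 5, so 6 makes it augmented.

augmented fourth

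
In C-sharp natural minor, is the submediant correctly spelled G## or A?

A

Each scale degree takes a distinct letter name. Degree 6 of a scale on C must use the letter A.
A and G## are enharmonically the same pitch, but only A uses the letter A, so it is the correct spelling here.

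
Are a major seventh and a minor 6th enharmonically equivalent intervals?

No

A major seventh spans 11 semitones; a minor sixth spans 8.
The spans differ, so they are not enharmonic equivalents.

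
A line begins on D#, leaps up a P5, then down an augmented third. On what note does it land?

A perfect fifth up from D# is A# (letter A, 7 semitones up).
An augmented third down from A# is F (letter F, 5 semitones down).

F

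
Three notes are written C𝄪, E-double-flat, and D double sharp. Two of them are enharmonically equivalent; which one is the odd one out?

D##

In 12-tone equal temperament, enharmonic equivalents share a pitch class. C## is pitch class 2; Ebb is pitch class 2; D## is pitch class 4.
C## and Ebb share pitch class 2, while D## is pitch class 4.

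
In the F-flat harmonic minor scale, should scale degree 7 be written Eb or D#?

Eb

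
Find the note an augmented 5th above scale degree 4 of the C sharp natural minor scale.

C##

Scale degree 4 of C# natural minor is F#.
An augmented fifth (8 semitones) above F# lands on the letter C, giving C##.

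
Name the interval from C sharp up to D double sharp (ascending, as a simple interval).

Counting letters C–D gives a second.
C#→D## = 3 semitones, 1 wider than the major second (2), so augmented.

augmented second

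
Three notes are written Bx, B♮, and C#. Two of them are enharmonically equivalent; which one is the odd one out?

B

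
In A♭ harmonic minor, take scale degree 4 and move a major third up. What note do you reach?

Scale degree 4 of Ab harmonic minor is Db.
A major third (4 semitones) above Db lands on the letter F, giving F.

F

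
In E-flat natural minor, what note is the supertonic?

F

The Eb natural minor scale runs Eb F Gb Ab Bb Cb Db.
Degree 2 is F.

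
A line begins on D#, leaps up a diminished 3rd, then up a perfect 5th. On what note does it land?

C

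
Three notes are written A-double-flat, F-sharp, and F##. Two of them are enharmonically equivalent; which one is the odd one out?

In 12-tone equal temperament, enharmonic equivalents share a pitch class. Abb is pitch class 7; F# is pitch class 6; F## is pitch class 7.
Abb and F## share pitch class 7, while F# is pitch class 6.

F#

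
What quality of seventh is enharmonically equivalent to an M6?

diminished

A major sixth spans 9 semitones.
A seventh spanning 9 semitones is diminished (the major seventh is 11).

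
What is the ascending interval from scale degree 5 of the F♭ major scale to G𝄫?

Scale degree 5 of Fb major is Cb.
Cb up to Gbb: letters C→G make it a fifth; 6 semitones makes it diminished.

diminished fifth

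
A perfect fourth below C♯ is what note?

G#

C down a perfect fourth is G, so the target letter is G.
From C#, a perfect fourth is 5 semitones down: G#.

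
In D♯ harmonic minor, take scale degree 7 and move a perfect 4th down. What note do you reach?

Scale degree 7 of D# harmonic minor is C##.
A perfect fourth (5 semitones) below C## lands on the letter G, giving G##.

G##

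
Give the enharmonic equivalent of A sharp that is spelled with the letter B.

Bb

Plain B sits 1 semitone above A#, so on the letter B the same pitch needs a flat: Bb.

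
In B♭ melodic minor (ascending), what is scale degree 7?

A

The Bb melodic minor (ascending) scale runs Bb C Db Eb F G A.
Degree 7 is A.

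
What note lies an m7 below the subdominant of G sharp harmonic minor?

The subdominant of G# harmonic minor is C#.
A minor seventh (10 semitones) below C# lands on the letter D, giving D#.

D#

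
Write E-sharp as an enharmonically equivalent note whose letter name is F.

F

E# is pitch class 5. The letter F alone is pitch class 5.
Pitch class 5 on F needs no accidental: F.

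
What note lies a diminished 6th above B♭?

B up a major sixth is G#, so the target letter is G.
From Bb, a diminished sixth is 7 semitones up: Gbb.

Gbb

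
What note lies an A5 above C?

C up a perfect fifth is G, so the target letter is G.
From C, an augmented fifth is 8 semitones up: G#.

G#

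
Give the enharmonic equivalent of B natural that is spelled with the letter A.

A##

B is pitch class 11. The letter A alone is pitch class 9.
To reach pitch class 11 from A requires an offset of +2 semitones, i.e. double sharp: A##.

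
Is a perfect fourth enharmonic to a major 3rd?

No

A perfect fourth spans 5 semitones; a major third spans 4.
The spans differ, so they are not enharmonic equivalents.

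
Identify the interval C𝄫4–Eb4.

Counting letters C–D–E gives a third.
Cbb→Eb = 5 semitones, 1 wider than the major third (4), so augmented.

augmented third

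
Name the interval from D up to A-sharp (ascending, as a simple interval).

augmented fifth

The letter names run D→A, a span of 4 letter steps, so the interval is some kind of fifth.
D to A# is 8 semitones. A perfect fifth is 7, so 8 makes it augmented.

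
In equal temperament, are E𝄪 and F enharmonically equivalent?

No

E## is pitch class 6; F is pitch class 5.
The pitch classes differ (6 vs. 5), so they are not enharmonic equivalents.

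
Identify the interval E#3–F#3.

minor second

Counting letters E–F gives a second.
E#→F# = 1 semitone, 1 narrower than the major second (2), so minor.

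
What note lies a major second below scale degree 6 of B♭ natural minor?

Scale degree 6 of Bb natural minor is Gb.
A major second (2 semitones) below Gb lands on the letter F, giving Fb.

Fb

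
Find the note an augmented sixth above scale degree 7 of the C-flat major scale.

Scale degree 7 of Cb major is Bb.
An augmented sixth (10 semitones) above Bb lands on the letter G, giving G#.

G#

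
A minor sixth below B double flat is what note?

Db

A sixth below B lands on the letter D.
A minor sixth spans 8 semitones, so Bbb moves to pitch class 1. On the letter D that is Db.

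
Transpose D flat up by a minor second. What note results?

D up a major second is E, so the target letter is E.
From Db, a minor second is 1 semitone up: Ebb.

Ebb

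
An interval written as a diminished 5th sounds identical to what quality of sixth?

doubly diminished

A diminished fifth spans 6 semitones.
A sixth spanning 6 semitones is doubly diminished (the major sixth is 9).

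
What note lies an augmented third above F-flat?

A

F up a major third is A, so the target letter is A.
From Fb, an augmented third is 5 semitones up: A.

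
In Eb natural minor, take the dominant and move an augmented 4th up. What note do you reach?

The dominant of Eb natural minor is Bb.
An augmented fourth (6 semitones) above Bb lands on the letter E, giving E.

E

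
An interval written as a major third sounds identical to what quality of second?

doubly augmented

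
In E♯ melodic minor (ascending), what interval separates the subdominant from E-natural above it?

The subdominant of E# melodic minor (ascending) is A#.
A# up to E: letters A→E make it a fifth; 6 semitones makes it diminished.

diminished fifth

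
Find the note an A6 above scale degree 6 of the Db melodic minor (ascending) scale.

Scale degree 6 of Db melodic minor (ascending) is Bb.
An augmented sixth (10 semitones) above Bb lands on the letter G, giving G#.

G#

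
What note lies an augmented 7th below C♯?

Db

A seventh below C lands on the letter D.
An augmented seventh spans 12 semitones, so C# moves to pitch class 1. On the letter D that is Db.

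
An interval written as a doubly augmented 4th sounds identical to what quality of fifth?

perfect

A doubly augmented fourth spans 7 semitones.
A fifth spanning 7 semitones is perfect (the perfect fifth is 7).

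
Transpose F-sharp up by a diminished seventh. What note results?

A seventh above F lands on the letter E.
A diminished seventh spans 9 semitones, so F# moves to pitch class 3. On the letter E that is Eb.

Eb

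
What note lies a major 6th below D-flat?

Fb

D down a major sixth is F, so the target letter is F.
From Db, a major sixth is 9 semitones down: Fb.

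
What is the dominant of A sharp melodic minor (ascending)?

E#

The A# melodic minor (ascending) scale runs A# B# C# D# E# F## G##.
Degree 5 is E#.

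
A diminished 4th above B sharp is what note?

A fourth above B lands on the letter E.
A diminished fourth spans 4 semitones, so B# moves to pitch class 4. On the letter E that is E.

E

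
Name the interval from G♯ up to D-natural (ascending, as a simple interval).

Counting letters G–A–B–C–D gives a fifth.
G#→D = 6 semitones, 1 narrower than the perfect fifth (7), so diminished.

diminished fifth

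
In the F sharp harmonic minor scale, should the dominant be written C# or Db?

C#

Each scale degree takes a distinct letter name. Degree 5 of a scale on F must use the letter C.
C# and Db are enharmonically the same pitch, but only C# uses the letter C, so it is the correct spelling here.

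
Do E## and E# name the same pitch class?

E## is pitch class 6; E# is pitch class 5.
The pitch classes differ (6 vs. 5), so they are not enharmonic equivalents.

No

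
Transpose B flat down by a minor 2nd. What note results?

A

B down a major second is A, so the target letter is A.
From Bb, a minor second is 1 semitone down: A.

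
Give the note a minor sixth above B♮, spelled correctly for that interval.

G

B up a major sixth is G#, so the target letter is G.
From B, a minor sixth is 8 semitones up: G.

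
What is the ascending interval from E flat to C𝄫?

diminished sixth

The letter names run E→C, a span of 5 letter steps, so the interval is some kind of sixth.
Eb to Cbb is 7 semitones. A major sixth is 9, so 7 makes it diminished.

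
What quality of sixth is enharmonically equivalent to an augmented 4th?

An augmented fourth spans 6 semitones.
A sixth spanning 6 semitones is doubly diminished (the major sixth is 9).

doubly diminished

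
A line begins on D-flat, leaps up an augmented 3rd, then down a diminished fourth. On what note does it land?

C##

An augmented third up from Db is F# (letter F, 5 semitones up).
A diminished fourth down from F# is C## (letter C, 4 semitones down).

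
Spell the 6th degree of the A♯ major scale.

The A# major scale runs A# B# C## D# E# F## G##.
Degree 6 is F##.

F##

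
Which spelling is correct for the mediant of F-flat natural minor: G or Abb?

Each scale degree takes a distinct letter name. Degree 3 of a scale on F must use the letter A.
Abb and G are enharmonically the same pitch, but only Abb uses the letter A, so it is the correct spelling here.

Abb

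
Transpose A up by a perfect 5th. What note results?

E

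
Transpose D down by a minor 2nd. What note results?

A second below D lands on the letter C.
A minor second spans 1 semitone, so D moves to pitch class 1. On the letter C that is C#.

C#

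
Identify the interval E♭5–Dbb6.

diminished seventh

The letter names run E→D, a span of 6 letter steps, so the interval is some kind of seventh.
Eb to Dbb is 9 semitones. A major seventh is 11, so 9 makes it diminished.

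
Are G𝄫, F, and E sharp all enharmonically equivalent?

Gbb = pitch class 5 and F = pitch class 5 and E# = pitch class 5 — the same pitch class, so they are enharmonic equivalents.

Yes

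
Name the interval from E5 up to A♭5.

diminished fourth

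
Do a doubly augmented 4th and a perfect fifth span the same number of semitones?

Yes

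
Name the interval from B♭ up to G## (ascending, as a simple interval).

doubly augmented sixth

Counting letters B–C–D–E–F–G gives a sixth.
Bb→G## = 11 semitones, 2 wider than the major sixth (9), so doubly augmented.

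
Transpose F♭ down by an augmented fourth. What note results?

A fourth below F lands on the letter C.
An augmented fourth spans 6 semitones, so Fb moves to pitch class 10. On the letter C that is Cbb.

Cbb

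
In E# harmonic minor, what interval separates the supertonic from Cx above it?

perfect fifth

The supertonic of E# harmonic minor is F##.
F## up to C##: letters F→C make it a fifth; 7 semitones makes it perfect.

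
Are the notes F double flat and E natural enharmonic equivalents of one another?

Two spellings are enharmonically equivalent only if they share a pitch class.
Here Fbb → 3, E → 4; 3 ≠ 4, so they are not.

No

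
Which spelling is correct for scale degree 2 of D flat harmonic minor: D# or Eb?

Eb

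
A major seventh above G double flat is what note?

G up a major seventh is F#, so the target letter is F.
From Gbb, a major seventh is 11 semitones up: Fb.

Fb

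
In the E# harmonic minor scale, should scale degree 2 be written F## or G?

Each scale degree takes a distinct letter name. Degree 2 of a scale on E must use the letter F.
F## and G are enharmonically the same pitch, but only F## uses the letter F, so it is the correct spelling here.

F##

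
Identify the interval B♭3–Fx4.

doubly augmented fifth

The letter names run B→F, a span of 4 letter steps, so the interval is some kind of fifth.
Bb to F## is 9 semitones. A perfect fifth is 7, so 9 makes it doubly augmented.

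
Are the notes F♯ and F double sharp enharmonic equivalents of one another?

No

Two spellings are enharmonically equivalent only if they share a pitch class.
Here F# → 6, F## → 7; 6 ≠ 7, so they are not.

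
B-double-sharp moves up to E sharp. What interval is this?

The letter names run B→E, a span of 3 letter steps, so the interval is some kind of fourth.
B## to E# is 4 semitones. A perfect fourth is 5, so 4 makes it diminished.

diminished fourth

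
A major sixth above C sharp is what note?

A#

C up a major sixth is A, so the target letter is A.
From C#, a major sixth is 9 semitones up: A#.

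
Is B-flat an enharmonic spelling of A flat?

No

Two spellings are enharmonically equivalent only if they share a pitch class.
Here Bb → 10, Ab → 8; 8 ≠ 10, so they are not.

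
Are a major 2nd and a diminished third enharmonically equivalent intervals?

Yes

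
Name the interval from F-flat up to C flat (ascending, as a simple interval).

Counting letters F–G–A–B–C gives a fifth.
Fb→Cb = 7 semitones, exactly the perfect fifth.

perfect fifth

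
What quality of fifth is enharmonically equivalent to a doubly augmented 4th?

perfect

A doubly augmented fourth spans 7 semitones.
A fifth spanning 7 semitones is perfect (the perfect fifth is 7).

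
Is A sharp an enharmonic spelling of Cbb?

Yes

A# = pitch class 10 and Cbb = pitch class 10 — the same pitch class, so they are enharmonic equivalents.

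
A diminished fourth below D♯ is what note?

A fourth below D lands on the letter A.
A diminished fourth spans 4 semitones, so D# moves to pitch class 11. On the letter A that is A##.

A##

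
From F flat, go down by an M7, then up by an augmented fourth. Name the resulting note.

A major seventh down from Fb is Gbb (letter G, 11 semitones down).
An augmented fourth up from Gbb is Cb (letter C, 6 semitones up).

Cb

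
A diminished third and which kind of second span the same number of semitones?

A diminished third spans 2 semitones.
A second spanning 2 semitones is major (the major second is 2).

major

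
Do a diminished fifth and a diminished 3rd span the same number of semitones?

A diminished fifth spans 6 semitones; a diminished third spans 2.
The spans differ, so they are not enharmonic equivalents.

No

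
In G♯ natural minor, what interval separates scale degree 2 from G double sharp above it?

Scale degree 2 of G# natural minor is A#.
A# up to G##: letters A→G make it a seventh; 11 semitones makes it major.

major seventh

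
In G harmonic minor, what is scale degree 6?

Eb

Degree 6 takes the letter 5 steps above G, which is E.
In harmonic minor, degree 6 sits 8 semitones above the tonic. G + 8 semitones is pitch class 3, spelled on E as Eb.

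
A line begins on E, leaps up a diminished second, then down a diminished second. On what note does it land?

E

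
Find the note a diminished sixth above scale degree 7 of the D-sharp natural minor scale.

Scale degree 7 of D# natural minor is C#.
A diminished sixth (7 semitones) above C# lands on the letter A, giving Ab.

Ab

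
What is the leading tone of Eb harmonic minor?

D

The Eb harmonic minor scale runs Eb F Gb Ab Bb Cb D.
Degree 7 is D.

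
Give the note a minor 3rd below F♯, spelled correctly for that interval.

D#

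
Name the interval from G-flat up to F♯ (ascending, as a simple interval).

Counting letters G–A–B–C–D–E–F gives a seventh.
Gb→F# = 12 semitones, 1 wider than the major seventh (11), so augmented.

augmented seventh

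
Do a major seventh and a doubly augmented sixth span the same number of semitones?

A major seventh spans 11 semitones; a doubly augmented sixth spans 11.
They are enharmonically equivalent.

Yes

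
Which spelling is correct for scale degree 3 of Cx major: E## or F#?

E##

Each scale degree takes a distinct letter name. Degree 3 of a scale on C must use the letter E.
E## and F# are enharmonically the same pitch, but only E## uses the letter E, so it is the correct spelling here.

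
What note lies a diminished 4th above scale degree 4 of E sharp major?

D

Scale degree 4 of E# major is A#.
A diminished fourth (4 semitones) above A# lands on the letter D, giving D.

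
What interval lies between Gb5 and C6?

Counting letters G–A–B–C gives a fourth.
Gb→C = 6 semitones, 1 wider than the perfect fourth (5), so augmented.

augmented fourth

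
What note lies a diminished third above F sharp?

Ab

A third above F lands on the letter A.
A diminished third spans 2 semitones, so F# moves to pitch class 8. On the letter A that is Ab.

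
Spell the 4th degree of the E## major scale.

Degree 4 takes the letter 3 steps above E, which is A.
In major, degree 4 sits 5 semitones above the tonic. E## + 5 semitones is pitch class 11, spelled on A as A##.

A##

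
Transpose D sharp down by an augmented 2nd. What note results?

C

A second below D lands on the letter C.
An augmented second spans 3 semitones, so D# moves to pitch class 0. On the letter C that is C.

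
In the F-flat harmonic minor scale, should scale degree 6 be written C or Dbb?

Each scale degree takes a distinct letter name. Degree 6 of a scale on F must use the letter D.
Dbb and C are enharmonically the same pitch, but only Dbb uses the letter D, so it is the correct spelling here.

Dbb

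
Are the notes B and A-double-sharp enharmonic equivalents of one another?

B is pitch class 11; A## is pitch class 11.
All spellings map to pitch class 11, so they are enharmonically equivalent.

Yes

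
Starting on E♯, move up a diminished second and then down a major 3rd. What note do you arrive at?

Db

A diminished second up from E# is F (letter F, 0 semitones up).
A major third down from F is Db (letter D, 4 semitones down).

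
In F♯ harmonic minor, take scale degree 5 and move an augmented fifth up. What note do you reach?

Scale degree 5 of F# harmonic minor is C#.
An augmented fifth (8 semitones) above C# lands on the letter G, giving G##.

G##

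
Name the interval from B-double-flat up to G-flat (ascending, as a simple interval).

major sixth

Counting letters B–C–D–E–F–G gives a sixth.
Bbb→Gb = 9 semitones, exactly the major sixth.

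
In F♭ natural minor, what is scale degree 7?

Ebb

Degree 7 takes the letter 6 steps above F, which is E.
In natural minor, degree 7 sits 10 semitones above the tonic. Fb + 10 semitones is pitch class 2, spelled on E as Ebb.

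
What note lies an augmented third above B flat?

D#

A third above B lands on the letter D.
An augmented third spans 5 semitones, so Bb moves to pitch class 3. On the letter D that is D#.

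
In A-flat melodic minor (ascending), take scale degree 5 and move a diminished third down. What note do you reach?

Scale degree 5 of Ab melodic minor (ascending) is Eb.
A diminished third (2 semitones) below Eb lands on the letter C, giving C#.

C#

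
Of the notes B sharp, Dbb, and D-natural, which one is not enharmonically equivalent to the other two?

In 12-tone equal temperament, enharmonic equivalents share a pitch class. B# is pitch class 0; Dbb is pitch class 0; D is pitch class 2.
B# and Dbb share pitch class 0, while D is pitch class 2.

D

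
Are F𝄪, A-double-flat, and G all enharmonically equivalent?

F## is pitch class 7; Abb is pitch class 7; G is pitch class 7.
All spellings map to pitch class 7, so they are enharmonically equivalent.

Yes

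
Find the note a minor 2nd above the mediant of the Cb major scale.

The mediant of Cb major is Eb.
A minor second (1 semitone) above Eb lands on the letter F, giving Fb.

Fb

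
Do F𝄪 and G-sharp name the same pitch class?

No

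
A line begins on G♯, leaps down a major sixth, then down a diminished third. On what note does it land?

A major sixth down from G# is B (letter B, 9 semitones down).
A diminished third down from B is G## (letter G, 2 semitones down).

G##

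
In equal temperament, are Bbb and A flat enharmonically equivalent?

No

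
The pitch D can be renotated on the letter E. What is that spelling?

Plain E sits 2 semitones above D, so on the letter E the same pitch needs a double flat: Ebb.

Ebb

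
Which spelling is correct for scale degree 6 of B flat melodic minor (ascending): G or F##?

Each scale degree takes a distinct letter name. Degree 6 of a scale on B must use the letter G.
G and F## are enharmonically the same pitch, but only G uses the letter G, so it is the correct spelling here.

G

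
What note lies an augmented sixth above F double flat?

Db

A sixth above F lands on the letter D.
An augmented sixth spans 10 semitones, so Fbb moves to pitch class 1. On the letter D that is Db.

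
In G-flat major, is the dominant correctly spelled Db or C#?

Each scale degree takes a distinct letter name. Degree 5 of a scale on G must use the letter D.
Db and C# are enharmonically the same pitch, but only Db uses the letter D, so it is the correct spelling here.

Db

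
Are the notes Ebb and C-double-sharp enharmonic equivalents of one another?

Yes

Ebb = pitch class 2 and C## = pitch class 2 — the same pitch class, so they are enharmonic equivalents.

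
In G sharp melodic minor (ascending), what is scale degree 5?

D#

The G# melodic minor (ascending) scale runs G# A# B C# D# E# F##.
Degree 5 is D#.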